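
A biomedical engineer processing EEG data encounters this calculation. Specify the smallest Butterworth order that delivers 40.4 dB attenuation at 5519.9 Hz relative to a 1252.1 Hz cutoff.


Butterworth filter order formula:
n = log10(10^(A/10) - 1) / (2 * log10(f_stop/f_pass))
10^(40.4/10) - 1 = 10963.782
f_stop/f_pass = 5519.9 / 1252.1 = 4.4085
n = 3.1352 -> ceil = 4

4


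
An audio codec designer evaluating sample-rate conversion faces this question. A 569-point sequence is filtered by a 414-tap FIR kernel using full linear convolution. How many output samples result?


Linear convolution output length:
L = N + M - 1
  = 569 + 414 - 1
  = 982 samples

982


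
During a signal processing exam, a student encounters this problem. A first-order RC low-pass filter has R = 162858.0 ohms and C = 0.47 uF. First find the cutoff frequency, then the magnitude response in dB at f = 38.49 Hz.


Step 1 — cutoff frequency:
fc = 1 / (2*pi*R*C)
C = 0.47 uF = 4.7e-07 F
fc = 1 / (2*pi*162858.0*4.7e-07)
   = 2.07928 Hz

Step 2 — magnitude at f = 38.49 Hz:
|H(f)| = 1 / sqrt(1 + (f/fc)^2)
f/fc = 38.49 / 2.07928 = 18.511215
|H| = 1 / sqrt(1 + 342.665081) = 0.0539427
|H|_dB = 20*log10(0.0539427) = -25.36 dB

fc = 2.07928 Hz; |H(38.49 Hz)| = -25.36 dB


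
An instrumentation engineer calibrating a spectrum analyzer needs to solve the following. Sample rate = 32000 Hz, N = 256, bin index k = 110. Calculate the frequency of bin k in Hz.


Frequency of DFT bin k:
f_k = k * fs / N
    = 110 * 32000 / 256
    = 3520000 / 256
    = 13750.0 Hz

13750.0 Hz


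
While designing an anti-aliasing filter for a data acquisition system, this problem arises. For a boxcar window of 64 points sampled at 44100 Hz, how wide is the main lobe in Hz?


Main lobe width for a rectangular window:
Width = 2 * fs / N
      = 2 * 44100 / 64
      = 88200 / 64
      = 1378.125 Hz

1378.125 Hz


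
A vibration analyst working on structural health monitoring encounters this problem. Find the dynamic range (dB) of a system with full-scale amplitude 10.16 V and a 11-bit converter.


Dynamic range from full-scale to LSB:
V_min = V_max / 2^bits = 10.16 / 2^11
DR = 20 * log10(V_max / V_min)
   = 20 * log10(2^11)
   = 20 * 11 * log10(2)
   = 66.23 dB

66.23 dB


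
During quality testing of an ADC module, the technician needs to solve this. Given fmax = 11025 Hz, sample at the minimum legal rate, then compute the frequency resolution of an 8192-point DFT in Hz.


Step 1 — Nyquist sampling rate:
fs = 2 * fmax = 2 * 11025 = 22050 Hz

Step 2 — DFT bin spacing:
df = fs / N = 22050 / 8192 = 2.6917 Hz

2.6917 Hz


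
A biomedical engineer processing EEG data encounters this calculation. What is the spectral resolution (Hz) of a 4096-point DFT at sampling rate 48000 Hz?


DFT frequency resolution:
df = fs / N
   = 48000 / 4096
   = 11.7188 Hz

11.7188 Hz


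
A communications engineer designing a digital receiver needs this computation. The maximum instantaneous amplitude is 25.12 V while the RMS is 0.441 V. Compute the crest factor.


Crest factor is the ratio of peak to RMS:
CF = V_peak / V_rms
   = 25.12 / 0.441
   = 56.9615

56.9615


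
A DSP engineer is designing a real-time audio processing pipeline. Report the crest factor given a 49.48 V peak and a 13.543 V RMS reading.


Crest factor is the ratio of peak to RMS:
CF = V_peak / V_rms
   = 49.48 / 13.543
   = 3.6535

3.6535


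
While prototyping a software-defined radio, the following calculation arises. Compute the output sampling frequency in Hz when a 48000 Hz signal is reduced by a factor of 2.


Decimation reduces the sample rate:
fs_out = fs_in / M
       = 48000 / 2
       = 24000.0 Hz

24000.0 Hz


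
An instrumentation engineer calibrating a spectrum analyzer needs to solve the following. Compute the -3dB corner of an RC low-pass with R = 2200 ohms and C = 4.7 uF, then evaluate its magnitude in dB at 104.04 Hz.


Step 1 — cutoff frequency:
fc = 1 / (2*pi*R*C)
C = 4.7 uF = 4.7e-06 F
fc = 1 / (2*pi*2200*4.7e-06)
   = 15.3922 Hz

Step 2 — magnitude at f = 104.04 Hz:
|H(f)| = 1 / sqrt(1 + (f/fc)^2)
f/fc = 104.04 / 15.3922 = 6.759268
|H| = 1 / sqrt(1 + 45.687704) = 0.146352
|H|_dB = 20*log10(0.146352) = -16.69 dB

fc = 15.3922 Hz; |H(104.04 Hz)| = -16.69 dB


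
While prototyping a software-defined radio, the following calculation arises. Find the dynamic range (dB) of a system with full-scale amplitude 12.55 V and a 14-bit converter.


Dynamic range from full-scale to LSB:
V_min = V_max / 2^bits = 12.55 / 2^14
DR = 20 * log10(V_max / V_min)
   = 20 * log10(2^14)
   = 20 * 14 * log10(2)
   = 84.29 dB

84.29 dB


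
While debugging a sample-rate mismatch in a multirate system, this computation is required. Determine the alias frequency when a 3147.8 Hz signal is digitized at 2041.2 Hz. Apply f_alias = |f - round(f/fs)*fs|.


Compute the nearest integer multiple of fs to the signal:
n = round(3147.8 / 2041.2) = 2
f_alias = |3147.8 - 2 * 2041.2|
        = |3147.8 - 4082.4|
        = 934.6 Hz

934.6


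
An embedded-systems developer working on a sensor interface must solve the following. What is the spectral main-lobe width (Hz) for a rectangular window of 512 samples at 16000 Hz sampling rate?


Main lobe width for a rectangular window:
Width = 2 * fs / N
      = 2 * 16000 / 512
      = 32000 / 512
      = 62.5 Hz

62.5 Hz


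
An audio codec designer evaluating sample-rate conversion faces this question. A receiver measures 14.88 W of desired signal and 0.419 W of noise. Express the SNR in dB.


SNR in decibels:
SNR = 10 * log10(Ps / Pn)
    = 10 * log10(14.88 / 0.419)
    = 10 * log10(35.5131)
    = 10 * 1.5504
    = 15.5 dB

15.5 dB


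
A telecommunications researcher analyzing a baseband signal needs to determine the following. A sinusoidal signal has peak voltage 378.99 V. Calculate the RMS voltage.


RMS voltage for a sinusoidal waveform:
V_rms = V_peak / sqrt(2)
      = 378.99 / 1.414214
      = 267.986 V

267.986 V


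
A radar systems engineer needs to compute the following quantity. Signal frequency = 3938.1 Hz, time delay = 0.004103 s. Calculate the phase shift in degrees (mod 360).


Phase shift from frequency and time delay:
phi = 360 * f * t_delay
    = 360 * 3938.1 * 0.004103
    = 5816.89 degrees
    mod 360 = 56.89 degrees

56.89 degrees


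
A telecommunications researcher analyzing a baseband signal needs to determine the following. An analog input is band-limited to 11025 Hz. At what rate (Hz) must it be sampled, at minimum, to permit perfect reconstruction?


The Nyquist rate is twice the maximum frequency component.
fs_min = 2 * fmax
      = 2 * 11025
      = 22050 Hz

22050


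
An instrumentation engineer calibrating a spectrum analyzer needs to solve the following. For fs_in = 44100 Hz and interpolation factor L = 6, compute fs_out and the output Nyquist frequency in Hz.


Step 1 — output sample rate after interpolation by L:
fs_out = L * fs_in = 6 * 44100 = 264600 Hz

Step 2 — Nyquist frequency of the output stream:
f_Nyq = fs_out / 2 = 264600 / 2 = 132300.0 Hz

fs_out = 264600 Hz; f_Nyquist = 132300.0 Hz


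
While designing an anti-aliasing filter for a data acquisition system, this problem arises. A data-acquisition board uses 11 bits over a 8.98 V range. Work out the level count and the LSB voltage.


Step 1 — number of quantization levels:
L = 2^N = 2^11 = 2048

Step 2 — LSB step size:
delta = Vfs / L
      = 8.98 / 2048
      = 0.00438477 V

Levels = 2048; step size = 0.00438477 V


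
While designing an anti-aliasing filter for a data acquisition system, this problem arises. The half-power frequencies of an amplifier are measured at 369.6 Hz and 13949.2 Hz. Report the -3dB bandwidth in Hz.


Bandwidth is the difference of -3dB frequencies:
BW = f_high - f_low
   = 13949.2 - 369.6
   = 13579.6 Hz

13579.6 Hz


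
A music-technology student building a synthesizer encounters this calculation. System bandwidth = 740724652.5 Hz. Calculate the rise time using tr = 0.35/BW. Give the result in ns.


Rise time from bandwidth relationship:
tr = 0.35 / BW
   = 0.35 / 740724652.5
   = 4.725102625e-10 s
   = 0.4725 ns

0.4725 ns


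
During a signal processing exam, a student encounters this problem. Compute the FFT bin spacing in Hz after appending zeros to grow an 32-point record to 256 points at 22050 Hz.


Frequency resolution after zero-padding:
N_padded = 32 * 8 = 256
df = fs / N_padded
   = 22050 / 256
   = 86.1328 Hz

86.1328 Hz


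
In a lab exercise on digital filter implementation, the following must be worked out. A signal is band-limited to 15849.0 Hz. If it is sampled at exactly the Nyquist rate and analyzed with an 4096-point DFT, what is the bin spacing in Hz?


Step 1 — Nyquist sampling rate:
fs = 2 * fmax = 2 * 15849.0 = 31698.0 Hz

Step 2 — DFT bin spacing:
df = fs / N = 31698.0 / 4096 = 7.7388 Hz

7.7388 Hz


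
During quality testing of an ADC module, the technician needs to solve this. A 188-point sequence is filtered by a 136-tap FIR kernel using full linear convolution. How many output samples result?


Linear convolution output length:
L = N + M - 1
  = 188 + 136 - 1
  = 323 samples

323


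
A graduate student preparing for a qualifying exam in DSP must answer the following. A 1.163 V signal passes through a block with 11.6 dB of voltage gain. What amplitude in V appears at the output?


Output voltage from dB gain:
V_out = V_in * 10^(gain_dB / 20)
      = 1.163 * 10^(11.6 / 20)
      = 1.163 * 3.801894
      = 4.4216 V

4.4216 V


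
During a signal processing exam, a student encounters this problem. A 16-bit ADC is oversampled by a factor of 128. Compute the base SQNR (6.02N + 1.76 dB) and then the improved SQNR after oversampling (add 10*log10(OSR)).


Step 1 — baseline SQNR at Nyquist:
SQNR_base = 6.02*N + 1.76
          = 6.02*16 + 1.76
          = 98.08 dB

Step 2 — oversampling processing gain:
G = 10*log10(OSR) = 10*log10(128) = 21.07 dB

Step 3 — total:
SQNR_total = 98.08 + 21.07 = 119.15 dB

Base SQNR = 98.08 dB; oversampled SQNR = 119.15 dB


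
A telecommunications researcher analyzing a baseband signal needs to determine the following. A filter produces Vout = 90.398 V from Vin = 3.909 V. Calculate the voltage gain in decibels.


Voltage gain in dB:
G = 20 * log10(Vout / Vin)
  = 20 * log10(90.398 / 3.909)
  = 20 * log10(23.125608)
  = 20 * 1.364093
  = 27.28 dB

27.28 dB


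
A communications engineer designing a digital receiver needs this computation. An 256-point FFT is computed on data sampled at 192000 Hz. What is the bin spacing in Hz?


DFT frequency resolution:
df = fs / N
   = 192000 / 256
   = 750.0 Hz

750.0 Hz


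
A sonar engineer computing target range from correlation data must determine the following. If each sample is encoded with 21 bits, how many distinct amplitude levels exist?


Number of quantization levels = 2^N
= 2^21
= 2097152

2097152


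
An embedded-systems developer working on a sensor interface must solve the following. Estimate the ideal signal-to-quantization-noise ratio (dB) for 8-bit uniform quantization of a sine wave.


Theoretical SNR for a full-scale sinusoid:
SNR = 6.02 * N + 1.76
    = 6.02 * 8 + 1.76
    = 48.16 + 1.76
    = 49.92 dB

49.92 dB


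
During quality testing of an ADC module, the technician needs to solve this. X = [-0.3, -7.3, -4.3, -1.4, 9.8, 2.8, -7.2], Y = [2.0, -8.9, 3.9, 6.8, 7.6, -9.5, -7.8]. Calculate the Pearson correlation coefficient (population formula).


Pearson correlation coefficient (population):
r = cov(X,Y) / (std(X) * std(Y))
Mean X = -1.1286, Mean Y = -0.8429
Cov(X,Y) = 19.351633
Std(X) = 5.614195, Std(Y) = 7.056275
r = 0.4885

0.4885


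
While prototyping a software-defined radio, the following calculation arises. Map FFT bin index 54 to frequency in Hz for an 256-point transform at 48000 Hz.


Frequency of DFT bin k:
f_k = k * fs / N
    = 54 * 48000 / 256
    = 2592000 / 256
    = 10125.0 Hz

10125.0 Hz


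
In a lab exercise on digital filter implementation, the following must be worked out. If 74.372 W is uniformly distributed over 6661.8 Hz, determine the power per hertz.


Power spectral density:
PSD = P / BW
    = 74.372 / 6661.8
    = 0.01116395 W/Hz

0.01116395 W/Hz


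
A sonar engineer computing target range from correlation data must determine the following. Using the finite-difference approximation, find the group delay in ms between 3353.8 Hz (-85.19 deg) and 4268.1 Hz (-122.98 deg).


Group delay from phase difference:
tau = -d(phi)/d(omega)
d(phi) = -37.79 deg = -0.65956 rad
d(omega) = 2*pi*(4268.1 - 3353.8) = 5744.7163 rad/s
tau = -(-0.65956) / 5744.7163
    = 0.1148 ms

0.1148 ms


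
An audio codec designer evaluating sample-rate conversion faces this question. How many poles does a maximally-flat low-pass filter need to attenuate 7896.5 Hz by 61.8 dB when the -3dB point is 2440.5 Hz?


Butterworth filter order formula:
n = log10(10^(A/10) - 1) / (2 * log10(f_stop/f_pass))
10^(61.8/10) - 1 = 1513560.2484
f_stop/f_pass = 7896.5 / 2440.5 = 3.2356
n = 6.0593 -> ceil = 7

7


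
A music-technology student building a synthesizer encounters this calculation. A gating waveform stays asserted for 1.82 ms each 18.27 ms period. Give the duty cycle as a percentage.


Duty cycle as a percentage:
DC = (t_on / T) * 100
   = (1.82 / 18.27) * 100
   = 0.099617 * 100
   = 9.96 %

9.96 %


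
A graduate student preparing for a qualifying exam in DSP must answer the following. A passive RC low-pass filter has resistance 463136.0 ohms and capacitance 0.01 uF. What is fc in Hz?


Cutoff frequency of a first-order RC filter:
fc = 1 / (2 * pi * R * C)
C = 0.01 uF = 1e-08 F
fc = 1 / (2 * pi * 463136.0 * 1e-08)
   = 1 / 0.029099693104259
   = 34.364624 Hz

34.364624 Hz


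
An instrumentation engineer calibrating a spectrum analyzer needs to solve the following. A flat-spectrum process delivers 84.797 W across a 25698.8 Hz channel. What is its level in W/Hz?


Power spectral density:
PSD = P / BW
    = 84.797 / 25698.8
    = 0.00329965 W/Hz

0.00329965 W/Hz


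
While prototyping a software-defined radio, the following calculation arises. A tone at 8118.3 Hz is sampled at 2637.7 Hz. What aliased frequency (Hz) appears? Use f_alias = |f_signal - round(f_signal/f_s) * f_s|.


Compute the nearest integer multiple of fs to the signal:
n = round(8118.3 / 2637.7) = 3
f_alias = |8118.3 - 3 * 2637.7|
        = |8118.3 - 7913.1|
        = 205.2 Hz

205.2


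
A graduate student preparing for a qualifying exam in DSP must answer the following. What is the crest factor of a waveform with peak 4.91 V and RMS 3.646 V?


Crest factor is the ratio of peak to RMS:
CF = V_peak / V_rms
   = 4.91 / 3.646
   = 1.3467

1.3467


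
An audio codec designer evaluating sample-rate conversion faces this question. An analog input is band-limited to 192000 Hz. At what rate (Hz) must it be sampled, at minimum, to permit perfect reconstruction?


The Nyquist rate is twice the maximum frequency component.
fs_min = 2 * fmax
      = 2 * 192000
      = 384000 Hz

384000


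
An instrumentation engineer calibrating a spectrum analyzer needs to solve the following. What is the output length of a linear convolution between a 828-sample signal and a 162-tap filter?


Linear convolution output length:
L = N + M - 1
  = 828 + 162 - 1
  = 989 samples

989


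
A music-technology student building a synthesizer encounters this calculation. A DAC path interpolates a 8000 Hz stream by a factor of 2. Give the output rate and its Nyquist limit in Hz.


Step 1 — output sample rate after interpolation by L:
fs_out = L * fs_in = 2 * 8000 = 16000 Hz

Step 2 — Nyquist frequency of the output stream:
f_Nyq = fs_out / 2 = 16000 / 2 = 8000.0 Hz

fs_out = 16000 Hz; f_Nyquist = 8000.0 Hz


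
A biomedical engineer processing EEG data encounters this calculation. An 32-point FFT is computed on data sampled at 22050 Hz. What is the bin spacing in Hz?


DFT frequency resolution:
df = fs / N
   = 22050 / 32
   = 689.0625 Hz

689.0625 Hz


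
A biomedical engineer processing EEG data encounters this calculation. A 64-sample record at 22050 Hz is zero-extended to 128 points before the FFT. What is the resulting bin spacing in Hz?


Frequency resolution after zero-padding:
N_padded = 64 * 2 = 128
df = fs / N_padded
   = 22050 / 128
   = 172.2656 Hz

172.2656 Hz


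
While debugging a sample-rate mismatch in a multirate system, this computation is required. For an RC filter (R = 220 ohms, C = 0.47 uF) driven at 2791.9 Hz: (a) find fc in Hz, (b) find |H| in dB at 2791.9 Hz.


Step 1 — cutoff frequency:
fc = 1 / (2*pi*R*C)
C = 0.47 uF = 4.7e-07 F
fc = 1 / (2*pi*220*4.7e-07)
   = 1539.216 Hz

Step 2 — magnitude at f = 2791.9 Hz:
|H(f)| = 1 / sqrt(1 + (f/fc)^2)
f/fc = 2791.9 / 1539.216 = 1.813845
|H| = 1 / sqrt(1 + 3.290034) = 0.4828026
|H|_dB = 20*log10(0.4828026) = -6.32 dB

fc = 1539.216 Hz; |H(2791.9 Hz)| = -6.32 dB


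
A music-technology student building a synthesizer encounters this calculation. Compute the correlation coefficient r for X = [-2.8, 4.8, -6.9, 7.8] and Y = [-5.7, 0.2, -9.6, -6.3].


Pearson correlation coefficient (population):
r = cov(X,Y) / (std(X) * std(Y))
Mean X = 0.725, Mean Y = -5.35
Cov(X,Y) = 12.38375
Std(X) = 5.857207, Std(Y) = 3.531643
r = 0.5987

0.5987


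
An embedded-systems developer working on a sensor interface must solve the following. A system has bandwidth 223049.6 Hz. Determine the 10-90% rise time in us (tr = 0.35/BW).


Rise time from bandwidth relationship:
tr = 0.35 / BW
   = 0.35 / 223049.6
   = 1.569157712e-06 s
   = 1.5692 us

1.5692 us


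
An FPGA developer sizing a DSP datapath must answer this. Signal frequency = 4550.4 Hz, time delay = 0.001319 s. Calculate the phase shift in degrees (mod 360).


Phase shift from frequency and time delay:
phi = 360 * f * t_delay
    = 360 * 4550.4 * 0.001319
    = 2160.71 degrees
    mod 360 = 0.71 degrees

0.71 degrees


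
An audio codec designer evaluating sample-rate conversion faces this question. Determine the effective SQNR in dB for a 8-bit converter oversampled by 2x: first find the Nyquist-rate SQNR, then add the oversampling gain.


Step 1 — baseline SQNR at Nyquist:
SQNR_base = 6.02*N + 1.76
          = 6.02*8 + 1.76
          = 49.92 dB

Step 2 — oversampling processing gain:
G = 10*log10(OSR) = 10*log10(2) = 3.01 dB

Step 3 — total:
SQNR_total = 49.92 + 3.01 = 52.93 dB

Base SQNR = 49.92 dB; oversampled SQNR = 52.93 dB


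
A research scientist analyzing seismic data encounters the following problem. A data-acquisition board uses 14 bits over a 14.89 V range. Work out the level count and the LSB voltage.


Step 1 — number of quantization levels:
L = 2^N = 2^14 = 16384

Step 2 — LSB step size:
delta = Vfs / L
      = 14.89 / 16384
      = 0.00090881 V

Levels = 16384; step size = 0.00090881 V


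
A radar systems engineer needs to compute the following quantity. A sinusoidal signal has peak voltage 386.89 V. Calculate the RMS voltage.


RMS voltage for a sinusoidal waveform:
V_rms = V_peak / sqrt(2)
      = 386.89 / 1.414214
      = 273.573 V

273.573 V


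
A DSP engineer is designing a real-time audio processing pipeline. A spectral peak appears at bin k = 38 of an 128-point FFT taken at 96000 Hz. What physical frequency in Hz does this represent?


Frequency of DFT bin k:
f_k = k * fs / N
    = 38 * 96000 / 128
    = 3648000 / 128
    = 28500.0 Hz

28500.0 Hz


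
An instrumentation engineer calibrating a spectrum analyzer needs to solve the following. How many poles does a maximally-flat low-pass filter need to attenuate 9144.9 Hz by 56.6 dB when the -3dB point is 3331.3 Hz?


Butterworth filter order formula:
n = log10(10^(A/10) - 1) / (2 * log10(f_stop/f_pass))
10^(56.6/10) - 1 = 457087.1896
f_stop/f_pass = 9144.9 / 3331.3 = 2.7451
n = 6.4529 -> ceil = 7

7


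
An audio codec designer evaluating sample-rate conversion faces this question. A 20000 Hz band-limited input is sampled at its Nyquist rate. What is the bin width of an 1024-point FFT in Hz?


Step 1 — Nyquist sampling rate:
fs = 2 * fmax = 2 * 20000 = 40000 Hz

Step 2 — DFT bin spacing:
df = fs / N = 40000 / 1024 = 39.0625 Hz

39.0625 Hz


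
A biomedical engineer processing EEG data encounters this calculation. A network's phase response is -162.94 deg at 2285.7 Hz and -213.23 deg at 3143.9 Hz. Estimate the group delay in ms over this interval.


Group delay from phase difference:
tau = -d(phi)/d(omega)
d(phi) = -50.29 deg = -0.877726 rad
d(omega) = 2*pi*(3143.9 - 2285.7) = 5392.2296 rad/s
tau = -(-0.877726) / 5392.2296
    = 0.1628 ms

0.1628 ms


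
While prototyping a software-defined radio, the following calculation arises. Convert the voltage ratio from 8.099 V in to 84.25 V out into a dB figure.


Voltage gain in dB:
G = 20 * log10(Vout / Vin)
  = 20 * log10(84.25 / 8.099)
  = 20 * log10(10.402519)
  = 20 * 1.017139
  = 20.34 dB

20.34 dB


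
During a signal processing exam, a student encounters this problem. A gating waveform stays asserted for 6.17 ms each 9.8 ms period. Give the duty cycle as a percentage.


Duty cycle as a percentage:
DC = (t_on / T) * 100
   = (6.17 / 9.8) * 100
   = 0.629592 * 100
   = 62.96 %

62.96 %


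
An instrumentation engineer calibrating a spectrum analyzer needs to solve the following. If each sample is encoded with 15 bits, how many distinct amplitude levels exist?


Number of quantization levels = 2^N
= 2^15
= 32768

32768


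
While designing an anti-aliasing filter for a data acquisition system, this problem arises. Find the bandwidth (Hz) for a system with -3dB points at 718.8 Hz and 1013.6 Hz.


Bandwidth is the difference of -3dB frequencies:
BW = f_high - f_low
   = 1013.6 - 718.8
   = 294.8 Hz

294.8 Hz


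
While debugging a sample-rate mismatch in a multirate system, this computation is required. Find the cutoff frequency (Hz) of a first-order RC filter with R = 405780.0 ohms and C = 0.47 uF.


Cutoff frequency of a first-order RC filter:
fc = 1 / (2 * pi * R * C)
C = 0.47 uF = 4.7e-07 F
fc = 1 / (2 * pi * 405780.0 * 4.7e-07)
   = 1 / 1.1983077389552
   = 0.83451 Hz

0.83451 Hz


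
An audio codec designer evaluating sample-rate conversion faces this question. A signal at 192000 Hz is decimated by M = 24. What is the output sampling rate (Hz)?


Decimation reduces the sample rate:
fs_out = fs_in / M
       = 192000 / 24
       = 8000.0 Hz

8000.0 Hz


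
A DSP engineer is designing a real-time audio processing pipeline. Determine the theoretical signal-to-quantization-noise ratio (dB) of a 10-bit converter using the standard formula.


Theoretical SNR for a full-scale sinusoid:
SNR = 6.02 * N + 1.76
    = 6.02 * 10 + 1.76
    = 60.2 + 1.76
    = 61.96 dB

61.96 dB


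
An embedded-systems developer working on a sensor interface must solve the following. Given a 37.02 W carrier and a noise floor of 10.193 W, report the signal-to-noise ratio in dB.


SNR in decibels:
SNR = 10 * log10(Ps / Pn)
    = 10 * log10(37.02 / 10.193)
    = 10 * log10(3.6319)
    = 10 * 0.5601
    = 5.6 dB

5.6 dB


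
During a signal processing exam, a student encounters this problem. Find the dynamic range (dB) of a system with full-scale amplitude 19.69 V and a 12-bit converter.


Dynamic range from full-scale to LSB:
V_min = V_max / 2^bits = 19.69 / 2^12
DR = 20 * log10(V_max / V_min)
   = 20 * log10(2^12)
   = 20 * 12 * log10(2)
   = 72.25 dB

72.25 dB


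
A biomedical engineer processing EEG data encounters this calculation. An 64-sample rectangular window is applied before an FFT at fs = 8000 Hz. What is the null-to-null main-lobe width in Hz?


Main lobe width for a rectangular window:
Width = 2 * fs / N
      = 2 * 8000 / 64
      = 16000 / 64
      = 250.0 Hz

250.0 Hz


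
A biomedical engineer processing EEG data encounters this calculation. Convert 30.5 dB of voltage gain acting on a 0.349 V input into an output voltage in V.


Output voltage from dB gain:
V_out = V_in * 10^(gain_dB / 20)
      = 0.349 * 10^(30.5 / 20)
      = 0.349 * 33.496544
      = 11.6903 V

11.6903 V


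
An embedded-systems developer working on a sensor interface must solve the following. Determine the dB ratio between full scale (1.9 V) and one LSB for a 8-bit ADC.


Dynamic range from full-scale to LSB:
V_min = V_max / 2^bits = 1.9 / 2^8
DR = 20 * log10(V_max / V_min)
   = 20 * log10(2^8)
   = 20 * 8 * log10(2)
   = 48.16 dB

48.16 dB


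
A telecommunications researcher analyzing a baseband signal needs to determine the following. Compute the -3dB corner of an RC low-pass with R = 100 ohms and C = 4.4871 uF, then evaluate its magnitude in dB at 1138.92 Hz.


Step 1 — cutoff frequency:
fc = 1 / (2*pi*R*C)
C = 4.4871 uF = 4.4871e-06 F
fc = 1 / (2*pi*100*4.4871e-06)
   = 354.694 Hz

Step 2 — magnitude at f = 1138.92 Hz:
|H(f)| = 1 / sqrt(1 + (f/fc)^2)
f/fc = 1138.92 / 354.694 = 3.210993
|H| = 1 / sqrt(1 + 10.310476) = 0.2973443
|H|_dB = 20*log10(0.2973443) = -10.53 dB

fc = 354.694 Hz; |H(1138.92 Hz)| = -10.53 dB


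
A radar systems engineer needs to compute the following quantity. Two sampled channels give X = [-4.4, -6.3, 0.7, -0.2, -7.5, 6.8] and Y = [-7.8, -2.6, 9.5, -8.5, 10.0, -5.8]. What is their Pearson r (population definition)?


Pearson correlation coefficient (population):
r = cov(X,Y) / (std(X) * std(Y))
Mean X = -1.8167, Mean Y = -0.8667
Cov(X,Y) = -10.806111
Std(X) = 4.869434, Std(Y) = 7.737714
r = -0.2868

-0.2868


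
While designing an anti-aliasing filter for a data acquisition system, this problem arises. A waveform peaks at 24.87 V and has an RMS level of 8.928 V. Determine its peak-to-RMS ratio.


Crest factor is the ratio of peak to RMS:
CF = V_peak / V_rms
   = 24.87 / 8.928
   = 2.7856

2.7856


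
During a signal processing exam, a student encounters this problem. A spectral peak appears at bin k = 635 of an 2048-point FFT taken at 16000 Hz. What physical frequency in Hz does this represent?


Frequency of DFT bin k:
f_k = k * fs / N
    = 635 * 16000 / 2048
    = 10160000 / 2048
    = 4960.938 Hz

4960.938 Hz


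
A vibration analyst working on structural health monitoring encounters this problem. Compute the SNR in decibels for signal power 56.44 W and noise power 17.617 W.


SNR in decibels:
SNR = 10 * log10(Ps / Pn)
    = 10 * log10(56.44 / 17.617)
    = 10 * log10(3.2037)
    = 10 * 0.5057
    = 5.06 dB

5.06 dB


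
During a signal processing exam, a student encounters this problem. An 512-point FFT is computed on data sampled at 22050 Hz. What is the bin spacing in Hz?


DFT frequency resolution:
df = fs / N
   = 22050 / 512
   = 43.0664 Hz

43.0664 Hz


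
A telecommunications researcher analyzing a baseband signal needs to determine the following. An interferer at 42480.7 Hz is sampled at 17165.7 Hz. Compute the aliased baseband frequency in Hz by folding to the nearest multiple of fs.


Compute the nearest integer multiple of fs to the signal:
n = round(42480.7 / 17165.7) = 2
f_alias = |42480.7 - 2 * 17165.7|
        = |42480.7 - 34331.4|
        = 8149.3 Hz

8149.3


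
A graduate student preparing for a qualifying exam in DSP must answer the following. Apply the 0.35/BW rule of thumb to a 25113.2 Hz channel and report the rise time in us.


Rise time from bandwidth relationship:
tr = 0.35 / BW
   = 0.35 / 25113.2
   = 1.393689375e-05 s
   = 13.9369 us

13.9369 us


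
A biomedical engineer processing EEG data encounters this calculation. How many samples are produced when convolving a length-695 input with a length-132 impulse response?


Linear convolution output length:
L = N + M - 1
  = 695 + 132 - 1
  = 826 samples

826


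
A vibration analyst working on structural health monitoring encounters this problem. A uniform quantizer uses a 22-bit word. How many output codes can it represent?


Number of quantization levels = 2^N
= 2^22
= 4194304

4194304


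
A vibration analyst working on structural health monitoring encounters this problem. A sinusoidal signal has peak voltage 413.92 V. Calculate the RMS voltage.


RMS voltage for a sinusoidal waveform:
V_rms = V_peak / sqrt(2)
      = 413.92 / 1.414214
      = 292.686 V

292.686 V


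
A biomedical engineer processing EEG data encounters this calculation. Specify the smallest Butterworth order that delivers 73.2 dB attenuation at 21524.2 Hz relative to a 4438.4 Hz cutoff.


Butterworth filter order formula:
n = log10(10^(A/10) - 1) / (2 * log10(f_stop/f_pass))
10^(73.2/10) - 1 = 20892960.3085
f_stop/f_pass = 21524.2 / 4438.4 = 4.8495
n = 5.3376 -> ceil = 6

6


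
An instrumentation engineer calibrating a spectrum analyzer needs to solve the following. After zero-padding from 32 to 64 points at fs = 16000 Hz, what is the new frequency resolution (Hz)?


Frequency resolution after zero-padding:
N_padded = 32 * 2 = 64
df = fs / N_padded
   = 16000 / 64
   = 250.0 Hz

250.0 Hz


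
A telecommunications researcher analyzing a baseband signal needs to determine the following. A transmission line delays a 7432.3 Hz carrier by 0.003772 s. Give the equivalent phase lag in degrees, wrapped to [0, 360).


Phase shift from frequency and time delay:
phi = 360 * f * t_delay
    = 360 * 7432.3 * 0.003772
    = 10092.47 degrees
    mod 360 = 12.47 degrees

12.47 degrees


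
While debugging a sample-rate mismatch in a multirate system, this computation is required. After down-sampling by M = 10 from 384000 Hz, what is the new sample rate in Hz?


Decimation reduces the sample rate:
fs_out = fs_in / M
       = 384000 / 10
       = 38400.0 Hz

38400.0 Hz


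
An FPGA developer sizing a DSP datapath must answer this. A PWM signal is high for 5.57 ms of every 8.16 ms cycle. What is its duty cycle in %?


Duty cycle as a percentage:
DC = (t_on / T) * 100
   = (5.57 / 8.16) * 100
   = 0.682598 * 100
   = 68.26 %

68.26 %


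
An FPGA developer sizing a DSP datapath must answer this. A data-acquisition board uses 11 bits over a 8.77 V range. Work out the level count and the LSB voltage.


Step 1 — number of quantization levels:
L = 2^N = 2^11 = 2048

Step 2 — LSB step size:
delta = Vfs / L
      = 8.77 / 2048
      = 0.00428223 V

Levels = 2048; step size = 0.00428223 V


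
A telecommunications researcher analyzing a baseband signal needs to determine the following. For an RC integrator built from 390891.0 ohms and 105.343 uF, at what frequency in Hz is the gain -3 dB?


Cutoff frequency of a first-order RC filter:
fc = 1 / (2 * pi * R * C)
C = 105.343 uF = 0.000105343 F
fc = 1 / (2 * pi * 390891.0 * 0.000105343)
   = 1 / 258.72668365207
   = 0.003865 Hz

0.003865 Hz


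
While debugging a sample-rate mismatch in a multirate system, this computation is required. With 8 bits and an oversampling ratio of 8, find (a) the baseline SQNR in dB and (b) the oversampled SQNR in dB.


Step 1 — baseline SQNR at Nyquist:
SQNR_base = 6.02*N + 1.76
          = 6.02*8 + 1.76
          = 49.92 dB

Step 2 — oversampling processing gain:
G = 10*log10(OSR) = 10*log10(8) = 9.03 dB

Step 3 — total:
SQNR_total = 49.92 + 9.03 = 58.95 dB

Base SQNR = 49.92 dB; oversampled SQNR = 58.95 dB


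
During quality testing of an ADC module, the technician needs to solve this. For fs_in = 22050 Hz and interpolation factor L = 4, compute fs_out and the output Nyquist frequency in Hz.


Step 1 — output sample rate after interpolation by L:
fs_out = L * fs_in = 4 * 22050 = 88200 Hz

Step 2 — Nyquist frequency of the output stream:
f_Nyq = fs_out / 2 = 88200 / 2 = 44100.0 Hz

fs_out = 88200 Hz; f_Nyquist = 44100.0 Hz


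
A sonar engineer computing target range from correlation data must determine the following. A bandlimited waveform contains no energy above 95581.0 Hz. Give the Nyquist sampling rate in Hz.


The Nyquist rate is twice the maximum frequency component.
fs_min = 2 * fmax
      = 2 * 95581.0
      = 191162.0 Hz

191162.0


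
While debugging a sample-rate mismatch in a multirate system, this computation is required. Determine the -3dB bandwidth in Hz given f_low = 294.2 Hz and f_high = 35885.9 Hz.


Bandwidth is the difference of -3dB frequencies:
BW = f_high - f_low
   = 35885.9 - 294.2
   = 35591.7 Hz

35591.7 Hz


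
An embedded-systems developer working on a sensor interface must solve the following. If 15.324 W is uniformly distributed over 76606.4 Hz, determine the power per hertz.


Power spectral density:
PSD = P / BW
    = 15.324 / 76606.4
    = 0.00020004 W/Hz

0.00020004 W/Hz


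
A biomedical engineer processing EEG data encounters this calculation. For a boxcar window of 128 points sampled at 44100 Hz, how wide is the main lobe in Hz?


Main lobe width for a rectangular window:
Width = 2 * fs / N
      = 2 * 44100 / 128
      = 88200 / 128
      = 689.062 Hz

689.062 Hz


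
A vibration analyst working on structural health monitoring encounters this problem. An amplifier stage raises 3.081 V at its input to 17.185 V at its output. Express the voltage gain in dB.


Voltage gain in dB:
G = 20 * log10(Vout / Vin)
  = 20 * log10(17.185 / 3.081)
  = 20 * log10(5.577735)
  = 20 * 0.746458
  = 14.93 dB

14.93 dB


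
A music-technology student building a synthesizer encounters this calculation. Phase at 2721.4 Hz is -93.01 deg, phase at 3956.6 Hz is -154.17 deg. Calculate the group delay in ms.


Group delay from phase difference:
tau = -d(phi)/d(omega)
d(phi) = -61.16 deg = -1.067443 rad
d(omega) = 2*pi*(3956.6 - 2721.4) = 7760.9905 rad/s
tau = -(-1.067443) / 7760.9905
    = 0.1375 ms

0.1375 ms


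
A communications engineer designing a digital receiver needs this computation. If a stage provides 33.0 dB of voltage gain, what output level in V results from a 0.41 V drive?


Output voltage from dB gain:
V_out = V_in * 10^(gain_dB / 20)
      = 0.41 * 10^(33.0 / 20)
      = 0.41 * 44.668359
      = 18.314 V

18.314 V


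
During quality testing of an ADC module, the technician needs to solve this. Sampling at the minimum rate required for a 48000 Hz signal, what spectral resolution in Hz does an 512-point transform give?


Step 1 — Nyquist sampling rate:
fs = 2 * fmax = 2 * 48000 = 96000 Hz

Step 2 — DFT bin spacing:
df = fs / N = 96000 / 512 = 187.5 Hz

187.5 Hz


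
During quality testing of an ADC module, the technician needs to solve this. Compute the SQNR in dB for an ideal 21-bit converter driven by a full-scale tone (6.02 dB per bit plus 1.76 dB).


Theoretical SNR for a full-scale sinusoid:
SNR = 6.02 * N + 1.76
    = 6.02 * 21 + 1.76
    = 126.42 + 1.76
    = 128.18 dB

128.18 dB


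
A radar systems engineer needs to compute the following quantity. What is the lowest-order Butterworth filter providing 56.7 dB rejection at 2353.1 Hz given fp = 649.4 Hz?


Butterworth filter order formula:
n = log10(10^(A/10) - 1) / (2 * log10(f_stop/f_pass))
10^(56.7/10) - 1 = 467734.1413
f_stop/f_pass = 2353.1 / 649.4 = 3.6235
n = 5.0704 -> ceil = 6

6


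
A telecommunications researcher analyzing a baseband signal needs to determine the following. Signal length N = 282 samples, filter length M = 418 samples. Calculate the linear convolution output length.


Linear convolution output length:
L = N + M - 1
  = 282 + 418 - 1
  = 699 samples

699


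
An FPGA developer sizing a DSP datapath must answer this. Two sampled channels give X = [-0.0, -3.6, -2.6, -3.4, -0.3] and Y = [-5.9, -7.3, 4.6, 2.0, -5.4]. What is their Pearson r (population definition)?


Pearson correlation coefficient (population):
r = cov(X,Y) / (std(X) * std(Y))
Mean X = -1.98, Mean Y = -2.4
Cov(X,Y) = -2.924
Std(X) = 1.534145, Std(Y) = 4.76697
r = -0.3998

-0.3998


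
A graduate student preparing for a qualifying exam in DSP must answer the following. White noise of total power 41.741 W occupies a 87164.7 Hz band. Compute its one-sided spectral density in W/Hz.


Power spectral density:
PSD = P / BW
    = 41.741 / 87164.7
    = 0.00047888 W/Hz

0.00047888 W/Hz


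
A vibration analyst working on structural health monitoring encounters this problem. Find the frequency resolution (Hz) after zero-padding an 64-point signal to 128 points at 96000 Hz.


Frequency resolution after zero-padding:
N_padded = 64 * 2 = 128
df = fs / N_padded
   = 96000 / 128
   = 750.0 Hz

750.0 Hz


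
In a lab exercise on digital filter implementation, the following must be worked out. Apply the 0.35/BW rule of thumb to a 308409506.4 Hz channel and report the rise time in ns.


Rise time from bandwidth relationship:
tr = 0.35 / BW
   = 0.35 / 308409506.4
   = 1.134854772e-09 s
   = 1.1349 ns

1.1349 ns


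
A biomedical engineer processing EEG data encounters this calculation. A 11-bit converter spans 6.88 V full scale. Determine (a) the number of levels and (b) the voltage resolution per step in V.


Step 1 — number of quantization levels:
L = 2^N = 2^11 = 2048

Step 2 — LSB step size:
delta = Vfs / L
      = 6.88 / 2048
      = 0.00335937 V

Levels = 2048; step size = 0.00335937 V


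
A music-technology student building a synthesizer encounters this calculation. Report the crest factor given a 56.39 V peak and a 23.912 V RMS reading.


Crest factor is the ratio of peak to RMS:
CF = V_peak / V_rms
   = 56.39 / 23.912
   = 2.3582

2.3582


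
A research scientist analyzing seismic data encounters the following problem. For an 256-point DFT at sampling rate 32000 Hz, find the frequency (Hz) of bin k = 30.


Frequency of DFT bin k:
f_k = k * fs / N
    = 30 * 32000 / 256
    = 960000 / 256
    = 3750.0 Hz

3750.0 Hz


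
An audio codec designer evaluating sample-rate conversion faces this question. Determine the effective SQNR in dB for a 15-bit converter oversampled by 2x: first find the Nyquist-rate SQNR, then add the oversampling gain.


Step 1 — baseline SQNR at Nyquist:
SQNR_base = 6.02*N + 1.76
          = 6.02*15 + 1.76
          = 92.06 dB

Step 2 — oversampling processing gain:
G = 10*log10(OSR) = 10*log10(2) = 3.01 dB

Step 3 — total:
SQNR_total = 92.06 + 3.01 = 95.07 dB

Base SQNR = 92.06 dB; oversampled SQNR = 95.07 dB


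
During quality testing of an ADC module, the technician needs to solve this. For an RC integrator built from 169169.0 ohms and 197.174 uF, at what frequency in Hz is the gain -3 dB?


Cutoff frequency of a first-order RC filter:
fc = 1 / (2 * pi * R * C)
C = 197.174 uF = 0.000197174 F
fc = 1 / (2 * pi * 169169.0 * 0.000197174)
   = 1 / 209.58022263085
   = 0.004771 Hz

0.004771 Hz


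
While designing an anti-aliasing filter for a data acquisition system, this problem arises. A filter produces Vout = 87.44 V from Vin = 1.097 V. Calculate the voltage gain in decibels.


Voltage gain in dB:
G = 20 * log10(Vout / Vin)
  = 20 * log10(87.44 / 1.097)
  = 20 * log10(79.708295)
  = 20 * 1.901504
  = 38.03 dB

38.03 dB


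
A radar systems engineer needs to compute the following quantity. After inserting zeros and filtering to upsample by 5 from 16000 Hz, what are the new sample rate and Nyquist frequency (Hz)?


Step 1 — output sample rate after interpolation by L:
fs_out = L * fs_in = 5 * 16000 = 80000 Hz

Step 2 — Nyquist frequency of the output stream:
f_Nyq = fs_out / 2 = 80000 / 2 = 40000.0 Hz

fs_out = 80000 Hz; f_Nyquist = 40000.0 Hz


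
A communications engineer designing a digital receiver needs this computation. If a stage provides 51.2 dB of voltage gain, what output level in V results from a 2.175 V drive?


Output voltage from dB gain:
V_out = V_in * 10^(gain_dB / 20)
      = 2.175 * 10^(51.2 / 20)
      = 2.175 * 363.078055
      = 789.6948 V

789.6948 V


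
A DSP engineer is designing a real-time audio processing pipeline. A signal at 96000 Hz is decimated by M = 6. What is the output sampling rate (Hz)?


Decimation reduces the sample rate:
fs_out = fs_in / M
       = 96000 / 6
       = 16000.0 Hz

16000.0 Hz
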